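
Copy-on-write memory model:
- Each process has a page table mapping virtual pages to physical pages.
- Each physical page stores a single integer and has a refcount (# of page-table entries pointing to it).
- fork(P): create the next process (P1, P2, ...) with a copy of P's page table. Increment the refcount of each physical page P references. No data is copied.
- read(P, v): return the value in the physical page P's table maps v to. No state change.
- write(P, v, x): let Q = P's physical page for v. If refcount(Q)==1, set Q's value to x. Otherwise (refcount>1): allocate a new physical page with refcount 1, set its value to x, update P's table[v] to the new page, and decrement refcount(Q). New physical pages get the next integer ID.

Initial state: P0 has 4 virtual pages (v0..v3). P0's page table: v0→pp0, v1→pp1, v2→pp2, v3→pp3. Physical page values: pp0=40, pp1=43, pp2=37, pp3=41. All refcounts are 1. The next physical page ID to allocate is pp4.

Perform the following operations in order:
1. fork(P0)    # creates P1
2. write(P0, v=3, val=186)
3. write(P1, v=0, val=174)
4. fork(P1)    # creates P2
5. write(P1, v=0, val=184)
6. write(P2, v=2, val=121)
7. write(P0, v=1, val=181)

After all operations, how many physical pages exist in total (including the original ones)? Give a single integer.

Op 1: fork(P0) -> P1. 4 ppages; refcounts: pp0:2 pp1:2 pp2:2 pp3:2
Op 2: write(P0, v3, 186). refcount(pp3)=2>1 -> COPY to pp4. 5 ppages; refcounts: pp0:2 pp1:2 pp2:2 pp3:1 pp4:1
Op 3: write(P1, v0, 174). refcount(pp0)=2>1 -> COPY to pp5. 6 ppages; refcounts: pp0:1 pp1:2 pp2:2 pp3:1 pp4:1 pp5:1
Op 4: fork(P1) -> P2. 6 ppages; refcounts: pp0:1 pp1:3 pp2:3 pp3:2 pp4:1 pp5:2
Op 5: write(P1, v0, 184). refcount(pp5)=2>1 -> COPY to pp6. 7 ppages; refcounts: pp0:1 pp1:3 pp2:3 pp3:2 pp4:1 pp5:1 pp6:1
Op 6: write(P2, v2, 121). refcount(pp2)=3>1 -> COPY to pp7. 8 ppages; refcounts: pp0:1 pp1:3 pp2:2 pp3:2 pp4:1 pp5:1 pp6:1 pp7:1
Op 7: write(P0, v1, 181). refcount(pp1)=3>1 -> COPY to pp8. 9 ppages; refcounts: pp0:1 pp1:2 pp2:2 pp3:2 pp4:1 pp5:1 pp6:1 pp7:1 pp8:1

Answer: 9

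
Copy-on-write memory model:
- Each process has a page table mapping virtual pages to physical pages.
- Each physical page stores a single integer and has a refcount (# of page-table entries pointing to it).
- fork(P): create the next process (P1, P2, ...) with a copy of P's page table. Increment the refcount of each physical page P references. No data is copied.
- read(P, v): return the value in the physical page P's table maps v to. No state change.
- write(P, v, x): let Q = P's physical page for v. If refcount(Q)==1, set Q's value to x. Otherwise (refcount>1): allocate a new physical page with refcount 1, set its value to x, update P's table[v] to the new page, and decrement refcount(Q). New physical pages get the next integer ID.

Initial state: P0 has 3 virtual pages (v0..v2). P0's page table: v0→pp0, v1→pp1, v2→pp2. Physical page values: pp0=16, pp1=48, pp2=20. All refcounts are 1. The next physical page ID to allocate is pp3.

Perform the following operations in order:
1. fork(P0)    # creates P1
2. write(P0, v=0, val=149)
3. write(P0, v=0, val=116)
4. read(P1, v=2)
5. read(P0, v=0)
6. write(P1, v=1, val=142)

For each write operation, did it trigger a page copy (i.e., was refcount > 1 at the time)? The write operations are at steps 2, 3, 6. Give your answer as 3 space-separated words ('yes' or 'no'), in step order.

Op 1: fork(P0) -> P1. 3 ppages; refcounts: pp0:2 pp1:2 pp2:2
Op 2: write(P0, v0, 149). refcount(pp0)=2>1 -> COPY to pp3. 4 ppages; refcounts: pp0:1 pp1:2 pp2:2 pp3:1
Op 3: write(P0, v0, 116). refcount(pp3)=1 -> write in place. 4 ppages; refcounts: pp0:1 pp1:2 pp2:2 pp3:1
Op 4: read(P1, v2) -> 20. No state change.
Op 5: read(P0, v0) -> 116. No state change.
Op 6: write(P1, v1, 142). refcount(pp1)=2>1 -> COPY to pp4. 5 ppages; refcounts: pp0:1 pp1:1 pp2:2 pp3:1 pp4:1

yes no yes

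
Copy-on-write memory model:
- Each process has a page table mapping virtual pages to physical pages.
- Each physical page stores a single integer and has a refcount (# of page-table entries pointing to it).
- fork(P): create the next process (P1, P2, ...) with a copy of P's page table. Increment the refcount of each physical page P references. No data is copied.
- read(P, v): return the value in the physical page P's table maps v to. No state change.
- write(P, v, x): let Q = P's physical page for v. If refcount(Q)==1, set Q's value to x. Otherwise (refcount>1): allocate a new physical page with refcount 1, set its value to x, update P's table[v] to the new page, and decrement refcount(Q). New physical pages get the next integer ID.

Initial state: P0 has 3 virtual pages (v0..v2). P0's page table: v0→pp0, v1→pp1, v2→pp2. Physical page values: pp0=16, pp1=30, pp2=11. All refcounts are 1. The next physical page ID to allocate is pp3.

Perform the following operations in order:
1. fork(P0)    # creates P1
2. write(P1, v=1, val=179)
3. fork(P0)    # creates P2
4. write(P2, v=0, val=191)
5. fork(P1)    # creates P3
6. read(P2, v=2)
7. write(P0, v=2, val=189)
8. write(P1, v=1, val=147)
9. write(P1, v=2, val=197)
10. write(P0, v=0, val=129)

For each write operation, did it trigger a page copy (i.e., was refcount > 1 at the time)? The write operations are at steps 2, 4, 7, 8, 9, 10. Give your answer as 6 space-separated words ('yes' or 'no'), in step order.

Op 1: fork(P0) -> P1. 3 ppages; refcounts: pp0:2 pp1:2 pp2:2
Op 2: write(P1, v1, 179). refcount(pp1)=2>1 -> COPY to pp3. 4 ppages; refcounts: pp0:2 pp1:1 pp2:2 pp3:1
Op 3: fork(P0) -> P2. 4 ppages; refcounts: pp0:3 pp1:2 pp2:3 pp3:1
Op 4: write(P2, v0, 191). refcount(pp0)=3>1 -> COPY to pp4. 5 ppages; refcounts: pp0:2 pp1:2 pp2:3 pp3:1 pp4:1
Op 5: fork(P1) -> P3. 5 ppages; refcounts: pp0:3 pp1:2 pp2:4 pp3:2 pp4:1
Op 6: read(P2, v2) -> 11. No state change.
Op 7: write(P0, v2, 189). refcount(pp2)=4>1 -> COPY to pp5. 6 ppages; refcounts: pp0:3 pp1:2 pp2:3 pp3:2 pp4:1 pp5:1
Op 8: write(P1, v1, 147). refcount(pp3)=2>1 -> COPY to pp6. 7 ppages; refcounts: pp0:3 pp1:2 pp2:3 pp3:1 pp4:1 pp5:1 pp6:1
Op 9: write(P1, v2, 197). refcount(pp2)=3>1 -> COPY to pp7. 8 ppages; refcounts: pp0:3 pp1:2 pp2:2 pp3:1 pp4:1 pp5:1 pp6:1 pp7:1
Op 10: write(P0, v0, 129). refcount(pp0)=3>1 -> COPY to pp8. 9 ppages; refcounts: pp0:2 pp1:2 pp2:2 pp3:1 pp4:1 pp5:1 pp6:1 pp7:1 pp8:1

yes yes yes yes yes yes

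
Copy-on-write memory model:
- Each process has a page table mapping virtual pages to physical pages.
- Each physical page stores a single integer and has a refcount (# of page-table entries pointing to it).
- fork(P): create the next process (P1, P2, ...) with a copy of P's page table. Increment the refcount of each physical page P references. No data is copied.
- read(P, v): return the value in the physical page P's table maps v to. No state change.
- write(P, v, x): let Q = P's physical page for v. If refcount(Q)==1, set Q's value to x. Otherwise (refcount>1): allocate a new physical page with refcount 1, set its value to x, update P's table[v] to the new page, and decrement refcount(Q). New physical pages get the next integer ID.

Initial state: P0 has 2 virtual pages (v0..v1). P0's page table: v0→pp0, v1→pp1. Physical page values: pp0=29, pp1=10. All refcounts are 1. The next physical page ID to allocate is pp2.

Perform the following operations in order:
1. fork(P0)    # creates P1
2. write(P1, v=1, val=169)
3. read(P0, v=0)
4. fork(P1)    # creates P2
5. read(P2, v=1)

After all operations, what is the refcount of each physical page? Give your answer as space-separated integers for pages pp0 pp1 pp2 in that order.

Answer: 3 1 2

Derivation:
Op 1: fork(P0) -> P1. 2 ppages; refcounts: pp0:2 pp1:2
Op 2: write(P1, v1, 169). refcount(pp1)=2>1 -> COPY to pp2. 3 ppages; refcounts: pp0:2 pp1:1 pp2:1
Op 3: read(P0, v0) -> 29. No state change.
Op 4: fork(P1) -> P2. 3 ppages; refcounts: pp0:3 pp1:1 pp2:2
Op 5: read(P2, v1) -> 169. No state change.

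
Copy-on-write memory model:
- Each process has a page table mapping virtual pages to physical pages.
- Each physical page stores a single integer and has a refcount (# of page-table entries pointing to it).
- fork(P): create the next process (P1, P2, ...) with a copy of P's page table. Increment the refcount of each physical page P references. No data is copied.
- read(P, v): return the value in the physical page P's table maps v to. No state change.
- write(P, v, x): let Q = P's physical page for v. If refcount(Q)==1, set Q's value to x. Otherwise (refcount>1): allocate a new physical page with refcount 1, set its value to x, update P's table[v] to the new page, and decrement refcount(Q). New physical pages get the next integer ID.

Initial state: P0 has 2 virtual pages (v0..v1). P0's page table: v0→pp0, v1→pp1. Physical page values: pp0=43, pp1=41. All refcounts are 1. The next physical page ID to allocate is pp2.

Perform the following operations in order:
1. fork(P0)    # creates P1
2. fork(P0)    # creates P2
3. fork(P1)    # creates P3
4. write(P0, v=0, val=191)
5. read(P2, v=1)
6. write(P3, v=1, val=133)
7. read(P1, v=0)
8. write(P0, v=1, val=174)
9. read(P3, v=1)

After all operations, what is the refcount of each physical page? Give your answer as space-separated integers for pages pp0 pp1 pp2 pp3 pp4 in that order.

Answer: 3 2 1 1 1

Derivation:
Op 1: fork(P0) -> P1. 2 ppages; refcounts: pp0:2 pp1:2
Op 2: fork(P0) -> P2. 2 ppages; refcounts: pp0:3 pp1:3
Op 3: fork(P1) -> P3. 2 ppages; refcounts: pp0:4 pp1:4
Op 4: write(P0, v0, 191). refcount(pp0)=4>1 -> COPY to pp2. 3 ppages; refcounts: pp0:3 pp1:4 pp2:1
Op 5: read(P2, v1) -> 41. No state change.
Op 6: write(P3, v1, 133). refcount(pp1)=4>1 -> COPY to pp3. 4 ppages; refcounts: pp0:3 pp1:3 pp2:1 pp3:1
Op 7: read(P1, v0) -> 43. No state change.
Op 8: write(P0, v1, 174). refcount(pp1)=3>1 -> COPY to pp4. 5 ppages; refcounts: pp0:3 pp1:2 pp2:1 pp3:1 pp4:1
Op 9: read(P3, v1) -> 133. No state change.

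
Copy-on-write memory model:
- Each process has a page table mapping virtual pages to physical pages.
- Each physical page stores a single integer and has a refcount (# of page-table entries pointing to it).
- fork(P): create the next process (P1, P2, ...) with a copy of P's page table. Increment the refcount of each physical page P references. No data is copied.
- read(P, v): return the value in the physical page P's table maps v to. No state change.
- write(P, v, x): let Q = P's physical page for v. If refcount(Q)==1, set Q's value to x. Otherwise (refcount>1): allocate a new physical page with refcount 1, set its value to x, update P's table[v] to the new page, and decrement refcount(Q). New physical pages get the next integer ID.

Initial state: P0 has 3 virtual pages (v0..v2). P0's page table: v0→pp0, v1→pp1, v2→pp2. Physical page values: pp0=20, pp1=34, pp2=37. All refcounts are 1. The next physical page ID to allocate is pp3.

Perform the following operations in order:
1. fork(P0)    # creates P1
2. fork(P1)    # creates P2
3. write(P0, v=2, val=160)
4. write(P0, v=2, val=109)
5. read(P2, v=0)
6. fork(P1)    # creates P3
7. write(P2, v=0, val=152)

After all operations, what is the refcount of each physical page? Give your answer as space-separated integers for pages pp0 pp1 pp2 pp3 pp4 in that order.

Op 1: fork(P0) -> P1. 3 ppages; refcounts: pp0:2 pp1:2 pp2:2
Op 2: fork(P1) -> P2. 3 ppages; refcounts: pp0:3 pp1:3 pp2:3
Op 3: write(P0, v2, 160). refcount(pp2)=3>1 -> COPY to pp3. 4 ppages; refcounts: pp0:3 pp1:3 pp2:2 pp3:1
Op 4: write(P0, v2, 109). refcount(pp3)=1 -> write in place. 4 ppages; refcounts: pp0:3 pp1:3 pp2:2 pp3:1
Op 5: read(P2, v0) -> 20. No state change.
Op 6: fork(P1) -> P3. 4 ppages; refcounts: pp0:4 pp1:4 pp2:3 pp3:1
Op 7: write(P2, v0, 152). refcount(pp0)=4>1 -> COPY to pp4. 5 ppages; refcounts: pp0:3 pp1:4 pp2:3 pp3:1 pp4:1

Answer: 3 4 3 1 1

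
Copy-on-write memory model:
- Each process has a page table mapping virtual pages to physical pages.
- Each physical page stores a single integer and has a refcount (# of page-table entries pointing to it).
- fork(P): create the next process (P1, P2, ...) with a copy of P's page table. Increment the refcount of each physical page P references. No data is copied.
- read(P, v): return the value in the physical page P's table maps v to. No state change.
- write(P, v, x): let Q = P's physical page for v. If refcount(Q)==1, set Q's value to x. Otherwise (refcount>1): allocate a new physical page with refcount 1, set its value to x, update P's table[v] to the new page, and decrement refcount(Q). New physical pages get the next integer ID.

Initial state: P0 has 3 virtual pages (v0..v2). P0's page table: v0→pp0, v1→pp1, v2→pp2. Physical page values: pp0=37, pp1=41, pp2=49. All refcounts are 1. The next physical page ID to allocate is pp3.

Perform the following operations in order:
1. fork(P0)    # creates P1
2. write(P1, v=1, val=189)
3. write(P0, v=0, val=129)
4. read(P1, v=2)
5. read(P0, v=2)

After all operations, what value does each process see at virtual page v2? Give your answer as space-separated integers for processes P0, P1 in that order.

Op 1: fork(P0) -> P1. 3 ppages; refcounts: pp0:2 pp1:2 pp2:2
Op 2: write(P1, v1, 189). refcount(pp1)=2>1 -> COPY to pp3. 4 ppages; refcounts: pp0:2 pp1:1 pp2:2 pp3:1
Op 3: write(P0, v0, 129). refcount(pp0)=2>1 -> COPY to pp4. 5 ppages; refcounts: pp0:1 pp1:1 pp2:2 pp3:1 pp4:1
Op 4: read(P1, v2) -> 49. No state change.
Op 5: read(P0, v2) -> 49. No state change.
P0: v2 -> pp2 = 49
P1: v2 -> pp2 = 49

Answer: 49 49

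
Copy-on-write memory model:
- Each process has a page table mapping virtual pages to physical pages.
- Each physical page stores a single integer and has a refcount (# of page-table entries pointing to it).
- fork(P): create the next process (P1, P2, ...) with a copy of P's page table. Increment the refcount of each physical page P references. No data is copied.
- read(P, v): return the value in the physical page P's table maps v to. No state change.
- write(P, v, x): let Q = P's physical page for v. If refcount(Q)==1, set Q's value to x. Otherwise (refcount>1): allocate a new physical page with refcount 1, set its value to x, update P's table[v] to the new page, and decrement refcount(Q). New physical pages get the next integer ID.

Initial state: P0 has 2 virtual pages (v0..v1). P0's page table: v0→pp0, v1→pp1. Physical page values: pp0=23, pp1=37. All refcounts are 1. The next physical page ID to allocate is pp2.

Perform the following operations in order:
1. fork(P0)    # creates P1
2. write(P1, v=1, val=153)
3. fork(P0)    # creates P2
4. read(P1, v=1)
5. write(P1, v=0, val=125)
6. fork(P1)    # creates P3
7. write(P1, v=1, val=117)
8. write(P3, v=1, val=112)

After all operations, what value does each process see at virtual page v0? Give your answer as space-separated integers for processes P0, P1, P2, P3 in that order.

Op 1: fork(P0) -> P1. 2 ppages; refcounts: pp0:2 pp1:2
Op 2: write(P1, v1, 153). refcount(pp1)=2>1 -> COPY to pp2. 3 ppages; refcounts: pp0:2 pp1:1 pp2:1
Op 3: fork(P0) -> P2. 3 ppages; refcounts: pp0:3 pp1:2 pp2:1
Op 4: read(P1, v1) -> 153. No state change.
Op 5: write(P1, v0, 125). refcount(pp0)=3>1 -> COPY to pp3. 4 ppages; refcounts: pp0:2 pp1:2 pp2:1 pp3:1
Op 6: fork(P1) -> P3. 4 ppages; refcounts: pp0:2 pp1:2 pp2:2 pp3:2
Op 7: write(P1, v1, 117). refcount(pp2)=2>1 -> COPY to pp4. 5 ppages; refcounts: pp0:2 pp1:2 pp2:1 pp3:2 pp4:1
Op 8: write(P3, v1, 112). refcount(pp2)=1 -> write in place. 5 ppages; refcounts: pp0:2 pp1:2 pp2:1 pp3:2 pp4:1
P0: v0 -> pp0 = 23
P1: v0 -> pp3 = 125
P2: v0 -> pp0 = 23
P3: v0 -> pp3 = 125

Answer: 23 125 23 125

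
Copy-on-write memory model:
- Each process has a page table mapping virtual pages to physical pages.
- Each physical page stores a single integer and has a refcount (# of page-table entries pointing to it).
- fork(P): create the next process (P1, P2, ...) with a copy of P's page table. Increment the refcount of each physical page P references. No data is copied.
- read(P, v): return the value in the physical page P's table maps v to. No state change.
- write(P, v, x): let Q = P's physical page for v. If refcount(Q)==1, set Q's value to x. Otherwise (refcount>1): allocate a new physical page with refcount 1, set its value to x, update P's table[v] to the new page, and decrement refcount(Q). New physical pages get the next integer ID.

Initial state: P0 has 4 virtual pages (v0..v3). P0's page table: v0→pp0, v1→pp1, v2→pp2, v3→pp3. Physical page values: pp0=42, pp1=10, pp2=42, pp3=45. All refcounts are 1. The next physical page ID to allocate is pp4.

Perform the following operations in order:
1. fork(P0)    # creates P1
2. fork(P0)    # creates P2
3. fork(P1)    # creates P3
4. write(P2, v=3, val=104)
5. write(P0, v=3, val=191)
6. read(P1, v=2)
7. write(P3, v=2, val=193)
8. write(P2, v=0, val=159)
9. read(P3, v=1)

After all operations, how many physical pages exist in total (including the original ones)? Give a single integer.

Op 1: fork(P0) -> P1. 4 ppages; refcounts: pp0:2 pp1:2 pp2:2 pp3:2
Op 2: fork(P0) -> P2. 4 ppages; refcounts: pp0:3 pp1:3 pp2:3 pp3:3
Op 3: fork(P1) -> P3. 4 ppages; refcounts: pp0:4 pp1:4 pp2:4 pp3:4
Op 4: write(P2, v3, 104). refcount(pp3)=4>1 -> COPY to pp4. 5 ppages; refcounts: pp0:4 pp1:4 pp2:4 pp3:3 pp4:1
Op 5: write(P0, v3, 191). refcount(pp3)=3>1 -> COPY to pp5. 6 ppages; refcounts: pp0:4 pp1:4 pp2:4 pp3:2 pp4:1 pp5:1
Op 6: read(P1, v2) -> 42. No state change.
Op 7: write(P3, v2, 193). refcount(pp2)=4>1 -> COPY to pp6. 7 ppages; refcounts: pp0:4 pp1:4 pp2:3 pp3:2 pp4:1 pp5:1 pp6:1
Op 8: write(P2, v0, 159). refcount(pp0)=4>1 -> COPY to pp7. 8 ppages; refcounts: pp0:3 pp1:4 pp2:3 pp3:2 pp4:1 pp5:1 pp6:1 pp7:1
Op 9: read(P3, v1) -> 10. No state change.

Answer: 8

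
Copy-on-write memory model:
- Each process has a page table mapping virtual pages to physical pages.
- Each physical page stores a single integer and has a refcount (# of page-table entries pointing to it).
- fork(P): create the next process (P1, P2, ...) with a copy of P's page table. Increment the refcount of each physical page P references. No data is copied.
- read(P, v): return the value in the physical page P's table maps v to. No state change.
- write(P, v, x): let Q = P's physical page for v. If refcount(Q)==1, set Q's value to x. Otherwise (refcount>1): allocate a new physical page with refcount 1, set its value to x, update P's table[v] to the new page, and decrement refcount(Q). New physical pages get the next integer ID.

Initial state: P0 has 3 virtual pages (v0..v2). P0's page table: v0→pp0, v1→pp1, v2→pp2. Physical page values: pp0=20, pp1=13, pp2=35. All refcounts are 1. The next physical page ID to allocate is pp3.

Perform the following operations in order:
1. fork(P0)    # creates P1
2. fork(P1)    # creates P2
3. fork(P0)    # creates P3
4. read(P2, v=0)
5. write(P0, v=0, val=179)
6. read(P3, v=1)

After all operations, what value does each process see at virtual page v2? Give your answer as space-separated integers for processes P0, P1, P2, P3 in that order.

Answer: 35 35 35 35

Derivation:
Op 1: fork(P0) -> P1. 3 ppages; refcounts: pp0:2 pp1:2 pp2:2
Op 2: fork(P1) -> P2. 3 ppages; refcounts: pp0:3 pp1:3 pp2:3
Op 3: fork(P0) -> P3. 3 ppages; refcounts: pp0:4 pp1:4 pp2:4
Op 4: read(P2, v0) -> 20. No state change.
Op 5: write(P0, v0, 179). refcount(pp0)=4>1 -> COPY to pp3. 4 ppages; refcounts: pp0:3 pp1:4 pp2:4 pp3:1
Op 6: read(P3, v1) -> 13. No state change.
P0: v2 -> pp2 = 35
P1: v2 -> pp2 = 35
P2: v2 -> pp2 = 35
P3: v2 -> pp2 = 35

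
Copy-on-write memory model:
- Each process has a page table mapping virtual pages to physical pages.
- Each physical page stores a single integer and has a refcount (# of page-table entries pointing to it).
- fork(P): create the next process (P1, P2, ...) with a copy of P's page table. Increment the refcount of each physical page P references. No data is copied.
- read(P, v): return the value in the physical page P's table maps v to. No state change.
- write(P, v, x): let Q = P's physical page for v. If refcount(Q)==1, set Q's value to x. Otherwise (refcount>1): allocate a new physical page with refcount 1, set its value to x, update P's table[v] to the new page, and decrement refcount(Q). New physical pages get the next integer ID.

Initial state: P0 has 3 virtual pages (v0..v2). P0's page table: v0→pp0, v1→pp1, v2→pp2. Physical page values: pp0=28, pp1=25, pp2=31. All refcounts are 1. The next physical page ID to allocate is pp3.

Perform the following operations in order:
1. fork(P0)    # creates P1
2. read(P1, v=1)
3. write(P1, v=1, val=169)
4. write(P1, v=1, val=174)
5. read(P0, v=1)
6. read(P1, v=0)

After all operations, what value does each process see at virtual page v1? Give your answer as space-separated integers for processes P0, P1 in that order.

Answer: 25 174

Derivation:
Op 1: fork(P0) -> P1. 3 ppages; refcounts: pp0:2 pp1:2 pp2:2
Op 2: read(P1, v1) -> 25. No state change.
Op 3: write(P1, v1, 169). refcount(pp1)=2>1 -> COPY to pp3. 4 ppages; refcounts: pp0:2 pp1:1 pp2:2 pp3:1
Op 4: write(P1, v1, 174). refcount(pp3)=1 -> write in place. 4 ppages; refcounts: pp0:2 pp1:1 pp2:2 pp3:1
Op 5: read(P0, v1) -> 25. No state change.
Op 6: read(P1, v0) -> 28. No state change.
P0: v1 -> pp1 = 25
P1: v1 -> pp3 = 174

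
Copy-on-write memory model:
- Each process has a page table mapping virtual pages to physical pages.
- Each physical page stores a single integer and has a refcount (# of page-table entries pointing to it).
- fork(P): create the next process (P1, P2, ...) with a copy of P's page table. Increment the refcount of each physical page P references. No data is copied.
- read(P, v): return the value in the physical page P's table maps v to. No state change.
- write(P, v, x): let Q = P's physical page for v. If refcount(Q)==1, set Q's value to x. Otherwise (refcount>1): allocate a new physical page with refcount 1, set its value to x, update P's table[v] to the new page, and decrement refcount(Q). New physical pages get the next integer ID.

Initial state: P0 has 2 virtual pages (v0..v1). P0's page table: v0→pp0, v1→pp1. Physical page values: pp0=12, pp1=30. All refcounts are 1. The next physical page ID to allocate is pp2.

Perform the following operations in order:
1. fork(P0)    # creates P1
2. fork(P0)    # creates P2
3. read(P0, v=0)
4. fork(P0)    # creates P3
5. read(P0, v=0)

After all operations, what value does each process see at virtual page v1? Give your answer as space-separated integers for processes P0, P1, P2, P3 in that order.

Op 1: fork(P0) -> P1. 2 ppages; refcounts: pp0:2 pp1:2
Op 2: fork(P0) -> P2. 2 ppages; refcounts: pp0:3 pp1:3
Op 3: read(P0, v0) -> 12. No state change.
Op 4: fork(P0) -> P3. 2 ppages; refcounts: pp0:4 pp1:4
Op 5: read(P0, v0) -> 12. No state change.
P0: v1 -> pp1 = 30
P1: v1 -> pp1 = 30
P2: v1 -> pp1 = 30
P3: v1 -> pp1 = 30

Answer: 30 30 30 30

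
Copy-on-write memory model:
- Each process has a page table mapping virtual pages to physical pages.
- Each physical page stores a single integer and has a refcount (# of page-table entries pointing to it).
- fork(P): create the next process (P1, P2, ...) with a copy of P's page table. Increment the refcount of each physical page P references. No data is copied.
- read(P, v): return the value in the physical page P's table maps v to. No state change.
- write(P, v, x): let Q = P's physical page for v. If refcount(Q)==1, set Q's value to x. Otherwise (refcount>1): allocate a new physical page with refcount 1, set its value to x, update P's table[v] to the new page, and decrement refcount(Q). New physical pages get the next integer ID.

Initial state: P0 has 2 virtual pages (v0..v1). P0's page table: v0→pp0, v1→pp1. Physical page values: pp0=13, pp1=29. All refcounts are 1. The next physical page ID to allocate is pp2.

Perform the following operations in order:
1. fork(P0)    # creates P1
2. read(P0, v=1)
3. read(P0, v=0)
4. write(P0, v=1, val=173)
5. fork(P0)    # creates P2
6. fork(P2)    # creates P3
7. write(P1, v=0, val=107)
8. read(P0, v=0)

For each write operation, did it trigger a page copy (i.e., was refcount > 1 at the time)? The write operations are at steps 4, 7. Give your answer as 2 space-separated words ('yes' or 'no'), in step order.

Op 1: fork(P0) -> P1. 2 ppages; refcounts: pp0:2 pp1:2
Op 2: read(P0, v1) -> 29. No state change.
Op 3: read(P0, v0) -> 13. No state change.
Op 4: write(P0, v1, 173). refcount(pp1)=2>1 -> COPY to pp2. 3 ppages; refcounts: pp0:2 pp1:1 pp2:1
Op 5: fork(P0) -> P2. 3 ppages; refcounts: pp0:3 pp1:1 pp2:2
Op 6: fork(P2) -> P3. 3 ppages; refcounts: pp0:4 pp1:1 pp2:3
Op 7: write(P1, v0, 107). refcount(pp0)=4>1 -> COPY to pp3. 4 ppages; refcounts: pp0:3 pp1:1 pp2:3 pp3:1
Op 8: read(P0, v0) -> 13. No state change.

yes yes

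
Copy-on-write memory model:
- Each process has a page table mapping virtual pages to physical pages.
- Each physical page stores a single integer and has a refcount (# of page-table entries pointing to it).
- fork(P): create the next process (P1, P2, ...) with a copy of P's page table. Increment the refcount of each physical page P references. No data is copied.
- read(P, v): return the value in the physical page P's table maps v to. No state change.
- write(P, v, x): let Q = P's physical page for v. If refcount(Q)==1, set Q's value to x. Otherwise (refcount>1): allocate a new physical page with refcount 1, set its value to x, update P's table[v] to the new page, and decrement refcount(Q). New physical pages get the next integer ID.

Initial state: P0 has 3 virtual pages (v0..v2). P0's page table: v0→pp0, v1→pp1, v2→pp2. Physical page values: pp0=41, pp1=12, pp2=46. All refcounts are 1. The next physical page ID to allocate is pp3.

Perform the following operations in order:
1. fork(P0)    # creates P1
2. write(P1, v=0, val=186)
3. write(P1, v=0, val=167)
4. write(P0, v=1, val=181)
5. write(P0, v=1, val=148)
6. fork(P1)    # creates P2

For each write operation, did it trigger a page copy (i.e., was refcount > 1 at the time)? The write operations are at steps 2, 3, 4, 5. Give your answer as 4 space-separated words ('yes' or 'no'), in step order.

Op 1: fork(P0) -> P1. 3 ppages; refcounts: pp0:2 pp1:2 pp2:2
Op 2: write(P1, v0, 186). refcount(pp0)=2>1 -> COPY to pp3. 4 ppages; refcounts: pp0:1 pp1:2 pp2:2 pp3:1
Op 3: write(P1, v0, 167). refcount(pp3)=1 -> write in place. 4 ppages; refcounts: pp0:1 pp1:2 pp2:2 pp3:1
Op 4: write(P0, v1, 181). refcount(pp1)=2>1 -> COPY to pp4. 5 ppages; refcounts: pp0:1 pp1:1 pp2:2 pp3:1 pp4:1
Op 5: write(P0, v1, 148). refcount(pp4)=1 -> write in place. 5 ppages; refcounts: pp0:1 pp1:1 pp2:2 pp3:1 pp4:1
Op 6: fork(P1) -> P2. 5 ppages; refcounts: pp0:1 pp1:2 pp2:3 pp3:2 pp4:1

yes no yes no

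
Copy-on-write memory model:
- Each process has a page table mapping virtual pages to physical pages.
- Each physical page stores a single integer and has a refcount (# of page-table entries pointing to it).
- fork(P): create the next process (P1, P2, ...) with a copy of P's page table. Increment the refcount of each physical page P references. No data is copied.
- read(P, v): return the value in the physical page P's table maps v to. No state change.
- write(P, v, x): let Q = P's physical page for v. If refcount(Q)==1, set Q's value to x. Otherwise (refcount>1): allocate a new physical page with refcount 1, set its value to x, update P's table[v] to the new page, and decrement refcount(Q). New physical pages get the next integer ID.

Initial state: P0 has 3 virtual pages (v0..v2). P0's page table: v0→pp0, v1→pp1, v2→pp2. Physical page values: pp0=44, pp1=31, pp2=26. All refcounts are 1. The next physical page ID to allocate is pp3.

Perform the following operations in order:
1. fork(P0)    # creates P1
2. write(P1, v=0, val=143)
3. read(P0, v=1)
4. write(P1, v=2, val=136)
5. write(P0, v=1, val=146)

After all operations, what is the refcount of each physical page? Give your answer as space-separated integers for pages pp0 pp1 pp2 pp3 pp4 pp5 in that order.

Op 1: fork(P0) -> P1. 3 ppages; refcounts: pp0:2 pp1:2 pp2:2
Op 2: write(P1, v0, 143). refcount(pp0)=2>1 -> COPY to pp3. 4 ppages; refcounts: pp0:1 pp1:2 pp2:2 pp3:1
Op 3: read(P0, v1) -> 31. No state change.
Op 4: write(P1, v2, 136). refcount(pp2)=2>1 -> COPY to pp4. 5 ppages; refcounts: pp0:1 pp1:2 pp2:1 pp3:1 pp4:1
Op 5: write(P0, v1, 146). refcount(pp1)=2>1 -> COPY to pp5. 6 ppages; refcounts: pp0:1 pp1:1 pp2:1 pp3:1 pp4:1 pp5:1

Answer: 1 1 1 1 1 1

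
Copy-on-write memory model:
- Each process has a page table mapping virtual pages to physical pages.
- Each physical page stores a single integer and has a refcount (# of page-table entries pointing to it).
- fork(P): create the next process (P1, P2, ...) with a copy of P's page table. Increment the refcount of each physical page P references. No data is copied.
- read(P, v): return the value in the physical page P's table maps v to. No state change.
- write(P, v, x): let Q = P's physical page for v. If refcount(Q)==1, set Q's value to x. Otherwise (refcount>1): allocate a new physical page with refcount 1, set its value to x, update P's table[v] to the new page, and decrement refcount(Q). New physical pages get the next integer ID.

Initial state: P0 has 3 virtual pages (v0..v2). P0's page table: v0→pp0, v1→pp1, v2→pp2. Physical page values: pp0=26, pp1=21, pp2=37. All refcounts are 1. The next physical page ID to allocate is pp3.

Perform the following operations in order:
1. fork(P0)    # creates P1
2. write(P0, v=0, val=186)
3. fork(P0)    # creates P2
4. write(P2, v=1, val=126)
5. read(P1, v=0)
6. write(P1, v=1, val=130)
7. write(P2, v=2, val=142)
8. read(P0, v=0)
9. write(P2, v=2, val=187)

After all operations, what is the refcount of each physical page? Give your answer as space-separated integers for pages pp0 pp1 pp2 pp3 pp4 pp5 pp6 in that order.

Answer: 1 1 2 2 1 1 1

Derivation:
Op 1: fork(P0) -> P1. 3 ppages; refcounts: pp0:2 pp1:2 pp2:2
Op 2: write(P0, v0, 186). refcount(pp0)=2>1 -> COPY to pp3. 4 ppages; refcounts: pp0:1 pp1:2 pp2:2 pp3:1
Op 3: fork(P0) -> P2. 4 ppages; refcounts: pp0:1 pp1:3 pp2:3 pp3:2
Op 4: write(P2, v1, 126). refcount(pp1)=3>1 -> COPY to pp4. 5 ppages; refcounts: pp0:1 pp1:2 pp2:3 pp3:2 pp4:1
Op 5: read(P1, v0) -> 26. No state change.
Op 6: write(P1, v1, 130). refcount(pp1)=2>1 -> COPY to pp5. 6 ppages; refcounts: pp0:1 pp1:1 pp2:3 pp3:2 pp4:1 pp5:1
Op 7: write(P2, v2, 142). refcount(pp2)=3>1 -> COPY to pp6. 7 ppages; refcounts: pp0:1 pp1:1 pp2:2 pp3:2 pp4:1 pp5:1 pp6:1
Op 8: read(P0, v0) -> 186. No state change.
Op 9: write(P2, v2, 187). refcount(pp6)=1 -> write in place. 7 ppages; refcounts: pp0:1 pp1:1 pp2:2 pp3:2 pp4:1 pp5:1 pp6:1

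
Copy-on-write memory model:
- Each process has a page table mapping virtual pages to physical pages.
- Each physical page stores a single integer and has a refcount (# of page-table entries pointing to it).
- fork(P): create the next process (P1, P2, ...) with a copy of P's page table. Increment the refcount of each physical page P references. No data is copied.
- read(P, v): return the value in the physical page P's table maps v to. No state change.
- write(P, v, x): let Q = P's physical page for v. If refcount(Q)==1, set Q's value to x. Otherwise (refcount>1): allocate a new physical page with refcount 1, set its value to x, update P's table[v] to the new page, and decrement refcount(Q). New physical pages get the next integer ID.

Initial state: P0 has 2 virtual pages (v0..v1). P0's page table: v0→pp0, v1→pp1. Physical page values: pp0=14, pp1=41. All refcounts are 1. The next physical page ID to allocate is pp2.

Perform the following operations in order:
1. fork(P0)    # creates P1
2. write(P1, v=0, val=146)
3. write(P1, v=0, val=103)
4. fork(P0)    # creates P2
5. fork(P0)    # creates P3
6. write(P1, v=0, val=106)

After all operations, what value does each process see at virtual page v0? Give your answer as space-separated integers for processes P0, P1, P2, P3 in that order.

Op 1: fork(P0) -> P1. 2 ppages; refcounts: pp0:2 pp1:2
Op 2: write(P1, v0, 146). refcount(pp0)=2>1 -> COPY to pp2. 3 ppages; refcounts: pp0:1 pp1:2 pp2:1
Op 3: write(P1, v0, 103). refcount(pp2)=1 -> write in place. 3 ppages; refcounts: pp0:1 pp1:2 pp2:1
Op 4: fork(P0) -> P2. 3 ppages; refcounts: pp0:2 pp1:3 pp2:1
Op 5: fork(P0) -> P3. 3 ppages; refcounts: pp0:3 pp1:4 pp2:1
Op 6: write(P1, v0, 106). refcount(pp2)=1 -> write in place. 3 ppages; refcounts: pp0:3 pp1:4 pp2:1
P0: v0 -> pp0 = 14
P1: v0 -> pp2 = 106
P2: v0 -> pp0 = 14
P3: v0 -> pp0 = 14

Answer: 14 106 14 14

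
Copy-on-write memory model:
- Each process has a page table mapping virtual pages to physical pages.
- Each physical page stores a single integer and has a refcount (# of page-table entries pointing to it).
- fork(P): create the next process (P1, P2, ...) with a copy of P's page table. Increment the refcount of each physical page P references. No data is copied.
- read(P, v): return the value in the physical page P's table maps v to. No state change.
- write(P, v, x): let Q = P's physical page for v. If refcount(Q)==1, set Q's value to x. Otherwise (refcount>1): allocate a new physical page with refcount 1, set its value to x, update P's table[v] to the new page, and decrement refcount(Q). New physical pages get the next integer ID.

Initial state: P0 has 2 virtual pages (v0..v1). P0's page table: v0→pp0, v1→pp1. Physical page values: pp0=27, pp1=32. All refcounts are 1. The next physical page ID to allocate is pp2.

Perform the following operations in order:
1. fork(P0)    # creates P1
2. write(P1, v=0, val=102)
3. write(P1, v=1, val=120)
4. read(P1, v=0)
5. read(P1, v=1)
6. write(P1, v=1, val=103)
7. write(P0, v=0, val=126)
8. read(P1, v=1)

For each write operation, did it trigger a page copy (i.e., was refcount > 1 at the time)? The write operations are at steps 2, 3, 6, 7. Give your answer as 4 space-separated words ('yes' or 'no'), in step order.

Op 1: fork(P0) -> P1. 2 ppages; refcounts: pp0:2 pp1:2
Op 2: write(P1, v0, 102). refcount(pp0)=2>1 -> COPY to pp2. 3 ppages; refcounts: pp0:1 pp1:2 pp2:1
Op 3: write(P1, v1, 120). refcount(pp1)=2>1 -> COPY to pp3. 4 ppages; refcounts: pp0:1 pp1:1 pp2:1 pp3:1
Op 4: read(P1, v0) -> 102. No state change.
Op 5: read(P1, v1) -> 120. No state change.
Op 6: write(P1, v1, 103). refcount(pp3)=1 -> write in place. 4 ppages; refcounts: pp0:1 pp1:1 pp2:1 pp3:1
Op 7: write(P0, v0, 126). refcount(pp0)=1 -> write in place. 4 ppages; refcounts: pp0:1 pp1:1 pp2:1 pp3:1
Op 8: read(P1, v1) -> 103. No state change.

yes yes no no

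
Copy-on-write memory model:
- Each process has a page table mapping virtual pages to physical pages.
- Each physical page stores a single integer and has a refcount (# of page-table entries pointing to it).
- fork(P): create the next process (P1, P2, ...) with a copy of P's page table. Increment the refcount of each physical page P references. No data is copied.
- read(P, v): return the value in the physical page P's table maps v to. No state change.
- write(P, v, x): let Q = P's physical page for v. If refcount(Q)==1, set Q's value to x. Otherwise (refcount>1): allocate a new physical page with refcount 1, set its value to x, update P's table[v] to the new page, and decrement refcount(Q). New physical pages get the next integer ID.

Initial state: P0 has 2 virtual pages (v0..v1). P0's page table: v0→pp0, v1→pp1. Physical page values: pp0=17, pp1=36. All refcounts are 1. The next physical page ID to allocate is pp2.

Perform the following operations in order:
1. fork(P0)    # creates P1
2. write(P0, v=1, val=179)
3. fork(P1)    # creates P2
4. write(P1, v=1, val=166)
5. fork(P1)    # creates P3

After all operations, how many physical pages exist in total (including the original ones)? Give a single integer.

Answer: 4

Derivation:
Op 1: fork(P0) -> P1. 2 ppages; refcounts: pp0:2 pp1:2
Op 2: write(P0, v1, 179). refcount(pp1)=2>1 -> COPY to pp2. 3 ppages; refcounts: pp0:2 pp1:1 pp2:1
Op 3: fork(P1) -> P2. 3 ppages; refcounts: pp0:3 pp1:2 pp2:1
Op 4: write(P1, v1, 166). refcount(pp1)=2>1 -> COPY to pp3. 4 ppages; refcounts: pp0:3 pp1:1 pp2:1 pp3:1
Op 5: fork(P1) -> P3. 4 ppages; refcounts: pp0:4 pp1:1 pp2:1 pp3:2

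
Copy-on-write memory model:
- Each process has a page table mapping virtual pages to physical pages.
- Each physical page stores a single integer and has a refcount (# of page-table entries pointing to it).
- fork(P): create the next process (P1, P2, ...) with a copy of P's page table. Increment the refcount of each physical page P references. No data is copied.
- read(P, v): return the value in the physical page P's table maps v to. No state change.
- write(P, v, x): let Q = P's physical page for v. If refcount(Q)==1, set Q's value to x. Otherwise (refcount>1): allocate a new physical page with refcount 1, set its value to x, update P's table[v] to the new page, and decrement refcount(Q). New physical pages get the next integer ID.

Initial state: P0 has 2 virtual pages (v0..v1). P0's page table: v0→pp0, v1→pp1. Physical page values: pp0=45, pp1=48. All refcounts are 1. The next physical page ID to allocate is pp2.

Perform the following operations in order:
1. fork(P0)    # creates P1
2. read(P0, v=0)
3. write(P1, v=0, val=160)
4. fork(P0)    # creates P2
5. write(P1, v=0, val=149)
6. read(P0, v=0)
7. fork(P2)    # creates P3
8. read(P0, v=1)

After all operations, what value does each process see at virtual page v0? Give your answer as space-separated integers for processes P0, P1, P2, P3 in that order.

Op 1: fork(P0) -> P1. 2 ppages; refcounts: pp0:2 pp1:2
Op 2: read(P0, v0) -> 45. No state change.
Op 3: write(P1, v0, 160). refcount(pp0)=2>1 -> COPY to pp2. 3 ppages; refcounts: pp0:1 pp1:2 pp2:1
Op 4: fork(P0) -> P2. 3 ppages; refcounts: pp0:2 pp1:3 pp2:1
Op 5: write(P1, v0, 149). refcount(pp2)=1 -> write in place. 3 ppages; refcounts: pp0:2 pp1:3 pp2:1
Op 6: read(P0, v0) -> 45. No state change.
Op 7: fork(P2) -> P3. 3 ppages; refcounts: pp0:3 pp1:4 pp2:1
Op 8: read(P0, v1) -> 48. No state change.
P0: v0 -> pp0 = 45
P1: v0 -> pp2 = 149
P2: v0 -> pp0 = 45
P3: v0 -> pp0 = 45

Answer: 45 149 45 45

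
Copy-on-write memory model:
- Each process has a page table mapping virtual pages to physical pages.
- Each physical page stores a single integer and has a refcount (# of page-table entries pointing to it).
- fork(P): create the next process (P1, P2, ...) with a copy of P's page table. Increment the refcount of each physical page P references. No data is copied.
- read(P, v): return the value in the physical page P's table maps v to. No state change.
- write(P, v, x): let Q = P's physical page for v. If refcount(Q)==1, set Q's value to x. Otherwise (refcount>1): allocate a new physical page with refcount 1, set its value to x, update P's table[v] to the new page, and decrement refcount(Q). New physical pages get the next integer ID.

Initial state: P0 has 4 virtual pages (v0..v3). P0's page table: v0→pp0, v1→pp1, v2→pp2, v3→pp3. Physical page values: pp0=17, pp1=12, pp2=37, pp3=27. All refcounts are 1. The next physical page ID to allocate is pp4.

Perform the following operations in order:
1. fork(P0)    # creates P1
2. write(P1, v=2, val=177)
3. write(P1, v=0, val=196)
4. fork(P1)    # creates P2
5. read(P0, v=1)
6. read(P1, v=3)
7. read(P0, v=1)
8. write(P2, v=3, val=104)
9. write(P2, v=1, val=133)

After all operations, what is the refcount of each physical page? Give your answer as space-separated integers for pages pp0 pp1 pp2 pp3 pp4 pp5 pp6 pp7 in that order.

Op 1: fork(P0) -> P1. 4 ppages; refcounts: pp0:2 pp1:2 pp2:2 pp3:2
Op 2: write(P1, v2, 177). refcount(pp2)=2>1 -> COPY to pp4. 5 ppages; refcounts: pp0:2 pp1:2 pp2:1 pp3:2 pp4:1
Op 3: write(P1, v0, 196). refcount(pp0)=2>1 -> COPY to pp5. 6 ppages; refcounts: pp0:1 pp1:2 pp2:1 pp3:2 pp4:1 pp5:1
Op 4: fork(P1) -> P2. 6 ppages; refcounts: pp0:1 pp1:3 pp2:1 pp3:3 pp4:2 pp5:2
Op 5: read(P0, v1) -> 12. No state change.
Op 6: read(P1, v3) -> 27. No state change.
Op 7: read(P0, v1) -> 12. No state change.
Op 8: write(P2, v3, 104). refcount(pp3)=3>1 -> COPY to pp6. 7 ppages; refcounts: pp0:1 pp1:3 pp2:1 pp3:2 pp4:2 pp5:2 pp6:1
Op 9: write(P2, v1, 133). refcount(pp1)=3>1 -> COPY to pp7. 8 ppages; refcounts: pp0:1 pp1:2 pp2:1 pp3:2 pp4:2 pp5:2 pp6:1 pp7:1

Answer: 1 2 1 2 2 2 1 1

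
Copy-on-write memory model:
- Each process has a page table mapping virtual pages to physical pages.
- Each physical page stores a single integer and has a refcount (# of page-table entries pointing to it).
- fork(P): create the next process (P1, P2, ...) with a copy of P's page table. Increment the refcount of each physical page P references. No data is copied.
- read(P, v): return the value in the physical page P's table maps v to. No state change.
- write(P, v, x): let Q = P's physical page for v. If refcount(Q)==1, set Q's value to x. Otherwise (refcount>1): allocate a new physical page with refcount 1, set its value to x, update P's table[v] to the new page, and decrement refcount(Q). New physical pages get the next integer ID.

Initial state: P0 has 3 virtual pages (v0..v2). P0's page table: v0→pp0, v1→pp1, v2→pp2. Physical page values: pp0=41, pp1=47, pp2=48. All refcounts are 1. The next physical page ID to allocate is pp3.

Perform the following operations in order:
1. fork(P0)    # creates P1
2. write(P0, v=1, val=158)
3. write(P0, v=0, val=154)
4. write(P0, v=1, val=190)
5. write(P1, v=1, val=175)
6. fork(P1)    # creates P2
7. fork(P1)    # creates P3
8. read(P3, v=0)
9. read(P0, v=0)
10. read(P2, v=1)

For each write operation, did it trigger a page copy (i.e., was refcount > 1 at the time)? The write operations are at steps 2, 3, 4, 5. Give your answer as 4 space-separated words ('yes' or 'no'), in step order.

Op 1: fork(P0) -> P1. 3 ppages; refcounts: pp0:2 pp1:2 pp2:2
Op 2: write(P0, v1, 158). refcount(pp1)=2>1 -> COPY to pp3. 4 ppages; refcounts: pp0:2 pp1:1 pp2:2 pp3:1
Op 3: write(P0, v0, 154). refcount(pp0)=2>1 -> COPY to pp4. 5 ppages; refcounts: pp0:1 pp1:1 pp2:2 pp3:1 pp4:1
Op 4: write(P0, v1, 190). refcount(pp3)=1 -> write in place. 5 ppages; refcounts: pp0:1 pp1:1 pp2:2 pp3:1 pp4:1
Op 5: write(P1, v1, 175). refcount(pp1)=1 -> write in place. 5 ppages; refcounts: pp0:1 pp1:1 pp2:2 pp3:1 pp4:1
Op 6: fork(P1) -> P2. 5 ppages; refcounts: pp0:2 pp1:2 pp2:3 pp3:1 pp4:1
Op 7: fork(P1) -> P3. 5 ppages; refcounts: pp0:3 pp1:3 pp2:4 pp3:1 pp4:1
Op 8: read(P3, v0) -> 41. No state change.
Op 9: read(P0, v0) -> 154. No state change.
Op 10: read(P2, v1) -> 175. No state change.

yes yes no no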